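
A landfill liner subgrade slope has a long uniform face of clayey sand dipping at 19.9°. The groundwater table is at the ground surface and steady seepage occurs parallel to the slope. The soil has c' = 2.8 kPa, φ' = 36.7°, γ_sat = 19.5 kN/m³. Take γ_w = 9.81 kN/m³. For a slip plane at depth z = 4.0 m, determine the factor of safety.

FS = 1.14

With seepage parallel to the slope and the water table at the surface, the effective normal stress on the slip plane uses the buoyant unit weight γ' = γ_sat − γ_w while the driving shear stress uses γ_sat:
FS = [c' + γ' z cos²β tanφ'] / [γ_sat z sinβ cosβ]
γ' = 19.5 − 9.81 = 9.69 kN/m³
Numerator = 2.8 + 9.69·4.0·cos²19.9°·tan36.7° = 2.8 + 9.69·4.0·0.8841·0.7454 = 28.344 kPa
Denominator = 19.5·4.0·sin19.9°·cos19.9° = 19.5·4.0·0.3404·0.9403 = 24.964 kPa
FS = 28.344 / 24.964 = 1.135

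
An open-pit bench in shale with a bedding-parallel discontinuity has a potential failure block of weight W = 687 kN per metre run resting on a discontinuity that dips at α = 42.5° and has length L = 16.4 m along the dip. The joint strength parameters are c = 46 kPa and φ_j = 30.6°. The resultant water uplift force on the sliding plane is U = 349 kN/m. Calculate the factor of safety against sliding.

Resolving the block weight along and normal to the plane and applying the Mohr–Coulomb strength on the joint:
N' = W cosα − U = 687·cos42.5° − 349 = 157.5 kN/m
Driving force T = W sinα = 687·sin42.5° = 464.1 kN/m
Resisting force R = c·L + N'·tanφ_j = 46·16.4 + 157.5·tan30.6° = 754.4 + 93.2 = 847.6 kN/m
FS = R / T = 847.6 / 464.1 = 1.826

FS = 1.83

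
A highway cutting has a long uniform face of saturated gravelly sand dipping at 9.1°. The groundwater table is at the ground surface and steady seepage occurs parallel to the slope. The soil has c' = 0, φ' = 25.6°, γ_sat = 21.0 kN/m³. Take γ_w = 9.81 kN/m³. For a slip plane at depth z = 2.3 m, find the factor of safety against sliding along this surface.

FS = 1.59

With seepage parallel to the slope and the water table at the surface, the effective normal stress on the slip plane uses the buoyant unit weight γ' = γ_sat − γ_w while the driving shear stress uses γ_sat:
FS = [c' + γ' z cos²β tanφ'] / [γ_sat z sinβ cosβ]
(For c' = 0 this reduces to FS = (γ'/γ_sat)·tanφ'/tanβ.)
γ' = 21.0 − 9.81 = 11.19 kN/m³
Numerator = 0.0 + 11.19·2.3·cos²9.1°·tan25.6° = 0.0 + 11.19·2.3·0.9750·0.4791 = 12.023 kPa
Denominator = 21.0·2.3·sin9.1°·cos9.1° = 21.0·2.3·0.1582·0.9874 = 7.543 kPa
FS = 12.023 / 7.543 = 1.594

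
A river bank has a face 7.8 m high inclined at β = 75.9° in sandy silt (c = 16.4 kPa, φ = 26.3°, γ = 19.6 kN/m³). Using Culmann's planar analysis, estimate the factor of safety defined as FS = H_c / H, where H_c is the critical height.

H_c = (4c/γ) · sinβ cosφ / [1 − cos(β − φ)]
    = (4·16.4/19.6) · sin75.9°·cos26.3° / [1 − cos49.6°]
    = 3.347 · 0.8695 / 0.3519 = 8.27 m
FS = H_c / H = 8.27 / 7.8 = 1.060

FS = 1.06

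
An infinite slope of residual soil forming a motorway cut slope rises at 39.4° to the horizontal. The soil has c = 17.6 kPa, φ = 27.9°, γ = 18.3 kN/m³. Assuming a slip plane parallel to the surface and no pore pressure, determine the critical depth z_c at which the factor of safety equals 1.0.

z_c = 5.52 m

Setting FS = 1.00 in FS = [c + γz cos²β tanφ] / [γz sinβ cosβ] and solving for z:
z = c / [γ cosβ (FS·sinβ − cosβ·tanφ)]
  = 17.6 / [18.3·cos39.4°·(1.00·sin39.4° − cos39.4°·tan27.9°)]
  = 17.6 / [18.3·0.7727·(1.00·0.6347 − 0.7727·0.5295)]
  = 17.6 / 3.1901 = 5.517 m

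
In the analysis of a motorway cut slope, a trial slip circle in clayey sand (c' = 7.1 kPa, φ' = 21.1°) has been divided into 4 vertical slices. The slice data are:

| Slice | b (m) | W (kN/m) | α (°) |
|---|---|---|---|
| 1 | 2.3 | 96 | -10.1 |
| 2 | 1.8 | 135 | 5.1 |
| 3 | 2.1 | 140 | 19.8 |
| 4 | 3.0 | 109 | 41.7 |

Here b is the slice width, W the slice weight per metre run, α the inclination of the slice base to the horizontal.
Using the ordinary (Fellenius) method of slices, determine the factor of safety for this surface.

Ordinary method of slices: FS = Σ[c'·Δl_i + (W_i cosα_i)·tanφ'] / Σ W_i sinα_i, with Δl_i = b_i / cosα_i.
Slice 1: Δl = 2.3/cos(-10.1°) = 2.336 m; N'_1 = 96·cos(-10.1°) = 94.5; c'Δl = 16.59; W sinα = -16.8
Slice 2: Δl = 1.8/cos5.1° = 1.807 m; N'_2 = 135·cos5.1° = 134.5; c'Δl = 12.83; W sinα = 12.0
Slice 3: Δl = 2.1/cos19.8° = 2.232 m; N'_3 = 140·cos19.8° = 131.7; c'Δl = 15.85; W sinα = 47.4
Slice 4: Δl = 3.0/cos41.7° = 4.018 m; N'_4 = 109·cos41.7° = 81.4; c'Δl = 28.53; W sinα = 72.5
Σc'Δl = 73.8 kN/m; ΣN' = 442.1 kN/m; ΣW sinα = 115.1 kN/m
Resisting = 73.8 + 442.1·tan21.1° = 73.8 + 170.6 = 244.4 kN/m
FS = 244.4 / 115.1 = 2.123

FS = 2.12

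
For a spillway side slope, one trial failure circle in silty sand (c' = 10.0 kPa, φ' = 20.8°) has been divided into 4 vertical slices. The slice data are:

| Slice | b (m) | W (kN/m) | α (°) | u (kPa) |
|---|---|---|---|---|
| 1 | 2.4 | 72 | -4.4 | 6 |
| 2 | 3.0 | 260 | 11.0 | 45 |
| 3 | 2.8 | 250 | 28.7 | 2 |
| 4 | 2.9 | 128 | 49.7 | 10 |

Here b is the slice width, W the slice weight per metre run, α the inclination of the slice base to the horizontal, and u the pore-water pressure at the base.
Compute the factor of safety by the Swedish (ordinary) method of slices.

FS = 1.12

Ordinary method of slices: FS = Σ[c'·Δl_i + (W_i cosα_i − u_i·Δl_i)·tanφ'] / Σ W_i sinα_i, with Δl_i = b_i / cosα_i.
Slice 1: Δl = 2.4/cos(-4.4°) = 2.407 m; N'_1 = 72·cos(-4.4°) − 6·2.407 = 57.3; c'Δl = 24.07; W sinα = -5.5
Slice 2: Δl = 3.0/cos11.0° = 3.056 m; N'_2 = 260·cos11.0° − 45·3.056 = 117.7; c'Δl = 30.56; W sinα = 49.6
Slice 3: Δl = 2.8/cos28.7° = 3.192 m; N'_3 = 250·cos28.7° − 2·3.192 = 212.9; c'Δl = 31.92; W sinα = 120.1
Slice 4: Δl = 2.9/cos49.7° = 4.484 m; N'_4 = 128·cos49.7° − 10·4.484 = 38.0; c'Δl = 44.84; W sinα = 97.6
Σc'Δl = 131.4 kN/m; ΣN' = 425.9 kN/m; ΣW sinα = 261.8 kN/m
Resisting = 131.4 + 425.9·tan20.8° = 131.4 + 161.8 = 293.2 kN/m
FS = 293.2 / 261.8 = 1.120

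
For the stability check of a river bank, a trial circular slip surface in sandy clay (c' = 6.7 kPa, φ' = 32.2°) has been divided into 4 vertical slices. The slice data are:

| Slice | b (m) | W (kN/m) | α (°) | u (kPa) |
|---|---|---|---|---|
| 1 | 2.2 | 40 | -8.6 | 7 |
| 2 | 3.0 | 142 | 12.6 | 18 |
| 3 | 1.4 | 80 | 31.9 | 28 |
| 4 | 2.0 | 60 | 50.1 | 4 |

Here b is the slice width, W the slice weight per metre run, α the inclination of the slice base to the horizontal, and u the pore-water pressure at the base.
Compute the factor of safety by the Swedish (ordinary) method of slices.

FS = 1.46

Ordinary method of slices: FS = Σ[c'·Δl_i + (W_i cosα_i − u_i·Δl_i)·tanφ'] / Σ W_i sinα_i, with Δl_i = b_i / cosα_i.
Slice 1: Δl = 2.2/cos(-8.6°) = 2.225 m; N'_1 = 40·cos(-8.6°) − 7·2.225 = 24.0; c'Δl = 14.91; W sinα = -6.0
Slice 2: Δl = 3.0/cos12.6° = 3.074 m; N'_2 = 142·cos12.6° − 18·3.074 = 83.2; c'Δl = 20.60; W sinα = 31.0
Slice 3: Δl = 1.4/cos31.9° = 1.649 m; N'_3 = 80·cos31.9° − 28·1.649 = 21.7; c'Δl = 11.05; W sinα = 42.3
Slice 4: Δl = 2.0/cos50.1° = 3.118 m; N'_4 = 60·cos50.1° − 4·3.118 = 26.0; c'Δl = 20.89; W sinα = 46.0
Σc'Δl = 67.4 kN/m; ΣN' = 155.0 kN/m; ΣW sinα = 113.3 kN/m
Resisting = 67.4 + 155.0·tan32.2° = 67.4 + 97.6 = 165.0 kN/m
FS = 165.0 / 113.3 = 1.457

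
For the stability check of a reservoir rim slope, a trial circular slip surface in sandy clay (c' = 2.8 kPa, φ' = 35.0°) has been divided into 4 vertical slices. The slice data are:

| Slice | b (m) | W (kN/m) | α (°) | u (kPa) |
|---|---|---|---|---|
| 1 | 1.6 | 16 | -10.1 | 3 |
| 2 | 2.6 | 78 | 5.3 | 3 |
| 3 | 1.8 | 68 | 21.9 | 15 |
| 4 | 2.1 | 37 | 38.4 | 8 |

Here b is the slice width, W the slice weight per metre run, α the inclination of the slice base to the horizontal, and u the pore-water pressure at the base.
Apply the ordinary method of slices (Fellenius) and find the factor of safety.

FS = 2.09

Ordinary method of slices: FS = Σ[c'·Δl_i + (W_i cosα_i − u_i·Δl_i)·tanφ'] / Σ W_i sinα_i, with Δl_i = b_i / cosα_i.
Slice 1: Δl = 1.6/cos(-10.1°) = 1.625 m; N'_1 = 16·cos(-10.1°) − 3·1.625 = 10.9; c'Δl = 4.55; W sinα = -2.8
Slice 2: Δl = 2.6/cos5.3° = 2.611 m; N'_2 = 78·cos5.3° − 3·2.611 = 69.8; c'Δl = 7.31; W sinα = 7.2
Slice 3: Δl = 1.8/cos21.9° = 1.940 m; N'_3 = 68·cos21.9° − 15·1.940 = 34.0; c'Δl = 5.43; W sinα = 25.4
Slice 4: Δl = 2.1/cos38.4° = 2.680 m; N'_4 = 37·cos38.4° − 8·2.680 = 7.6; c'Δl = 7.50; W sinα = 23.0
Σc'Δl = 24.8 kN/m; ΣN' = 122.3 kN/m; ΣW sinα = 52.7 kN/m
Resisting = 24.8 + 122.3·tan35.0° = 24.8 + 85.6 = 110.4 kN/m
FS = 110.4 / 52.7 = 2.093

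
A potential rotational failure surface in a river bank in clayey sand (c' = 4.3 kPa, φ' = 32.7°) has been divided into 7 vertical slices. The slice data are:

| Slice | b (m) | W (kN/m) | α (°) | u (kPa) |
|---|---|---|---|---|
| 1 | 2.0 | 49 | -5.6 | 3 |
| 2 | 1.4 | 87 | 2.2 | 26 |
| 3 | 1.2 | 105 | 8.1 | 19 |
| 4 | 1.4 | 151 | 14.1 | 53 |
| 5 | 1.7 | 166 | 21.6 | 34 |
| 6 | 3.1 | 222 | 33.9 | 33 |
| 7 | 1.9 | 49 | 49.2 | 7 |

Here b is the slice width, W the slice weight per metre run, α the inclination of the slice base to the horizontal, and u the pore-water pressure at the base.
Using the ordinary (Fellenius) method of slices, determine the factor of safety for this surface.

Ordinary method of slices: FS = Σ[c'·Δl_i + (W_i cosα_i − u_i·Δl_i)·tanφ'] / Σ W_i sinα_i, with Δl_i = b_i / cosα_i.
Slice 1: Δl = 2.0/cos(-5.6°) = 2.010 m; N'_1 = 49·cos(-5.6°) − 3·2.010 = 42.7; c'Δl = 8.64; W sinα = -4.8
Slice 2: Δl = 1.4/cos2.2° = 1.401 m; N'_2 = 87·cos2.2° − 26·1.401 = 50.5; c'Δl = 6.02; W sinα = 3.3
Slice 3: Δl = 1.2/cos8.1° = 1.212 m; N'_3 = 105·cos8.1° − 19·1.212 = 80.9; c'Δl = 5.21; W sinα = 14.8
Slice 4: Δl = 1.4/cos14.1° = 1.443 m; N'_4 = 151·cos14.1° − 53·1.443 = 69.9; c'Δl = 6.21; W sinα = 36.8
Slice 5: Δl = 1.7/cos21.6° = 1.828 m; N'_5 = 166·cos21.6° − 34·1.828 = 92.2; c'Δl = 7.86; W sinα = 61.1
Slice 6: Δl = 3.1/cos33.9° = 3.735 m; N'_6 = 222·cos33.9° − 33·3.735 = 61.0; c'Δl = 16.06; W sinα = 123.8
Slice 7: Δl = 1.9/cos49.2° = 2.908 m; N'_7 = 49·cos49.2° − 7·2.908 = 11.7; c'Δl = 12.50; W sinα = 37.1
Σc'Δl = 62.5 kN/m; ΣN' = 409.0 kN/m; ΣW sinα = 272.2 kN/m
Resisting = 62.5 + 409.0·tan32.7° = 62.5 + 262.6 = 325.1 kN/m
FS = 325.1 / 272.2 = 1.194

FS = 1.19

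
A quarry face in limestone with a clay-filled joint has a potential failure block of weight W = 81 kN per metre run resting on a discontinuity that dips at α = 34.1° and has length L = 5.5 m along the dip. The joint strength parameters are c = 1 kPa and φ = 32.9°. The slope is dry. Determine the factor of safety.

Resolving the block weight along and normal to the plane and applying the Mohr–Coulomb strength on the joint:
N' = W cosα = 81·cos34.1° = 67.1 kN/m
Driving force T = W sinα = 81·sin34.1° = 45.4 kN/m
Resisting force R = c·L + N'·tanφ = 1·5.5 + 67.1·tan32.9° = 5.5 + 43.4 = 48.9 kN/m
FS = R / T = 48.9 / 45.4 = 1.077

FS = 1.08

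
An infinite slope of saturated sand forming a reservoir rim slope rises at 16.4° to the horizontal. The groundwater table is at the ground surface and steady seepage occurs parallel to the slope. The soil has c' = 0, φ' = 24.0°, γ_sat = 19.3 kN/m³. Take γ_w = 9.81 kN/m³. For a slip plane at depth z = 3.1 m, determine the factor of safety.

With seepage parallel to the slope and the water table at the surface, the effective normal stress on the slip plane uses the buoyant unit weight γ' = γ_sat − γ_w while the driving shear stress uses γ_sat:
FS = [c' + γ' z cos²β tanφ'] / [γ_sat z sinβ cosβ]
(For c' = 0 this reduces to FS = (γ'/γ_sat)·tanφ'/tanβ.)
γ' = 19.3 − 9.81 = 9.49 kN/m³
Numerator = 0.0 + 9.49·3.1·cos²16.4°·tan24.0° = 0.0 + 9.49·3.1·0.9203·0.4452 = 12.054 kPa
Denominator = 19.3·3.1·sin16.4°·cos16.4° = 19.3·3.1·0.2823·0.9593 = 16.205 kPa
FS = 12.054 / 16.205 = 0.744

FS = 0.74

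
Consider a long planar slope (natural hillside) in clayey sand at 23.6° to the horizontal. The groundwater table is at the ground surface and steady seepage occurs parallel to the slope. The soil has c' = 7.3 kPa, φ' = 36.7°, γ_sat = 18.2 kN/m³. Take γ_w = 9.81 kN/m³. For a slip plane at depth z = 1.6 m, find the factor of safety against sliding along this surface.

With seepage parallel to the slope and the water table at the surface, the effective normal stress on the slip plane uses the buoyant unit weight γ' = γ_sat − γ_w while the driving shear stress uses γ_sat:
FS = [c' + γ' z cos²β tanφ'] / [γ_sat z sinβ cosβ]
γ' = 18.2 − 9.81 = 8.39 kN/m³
Numerator = 7.3 + 8.39·1.6·cos²23.6°·tan36.7° = 7.3 + 8.39·1.6·0.8397·0.7454 = 15.702 kPa
Denominator = 18.2·1.6·sin23.6°·cos23.6° = 18.2·1.6·0.4003·0.9164 = 10.683 kPa
FS = 15.702 / 10.683 = 1.470

FS = 1.47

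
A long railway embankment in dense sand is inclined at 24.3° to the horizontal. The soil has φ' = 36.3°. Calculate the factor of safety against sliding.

For a dry cohesionless infinite slope the factor of safety is FS = tanφ' / tanβ.
FS = tan36.3° / tan24.3° = 0.7346 / 0.4515 = 1.627

FS = 1.63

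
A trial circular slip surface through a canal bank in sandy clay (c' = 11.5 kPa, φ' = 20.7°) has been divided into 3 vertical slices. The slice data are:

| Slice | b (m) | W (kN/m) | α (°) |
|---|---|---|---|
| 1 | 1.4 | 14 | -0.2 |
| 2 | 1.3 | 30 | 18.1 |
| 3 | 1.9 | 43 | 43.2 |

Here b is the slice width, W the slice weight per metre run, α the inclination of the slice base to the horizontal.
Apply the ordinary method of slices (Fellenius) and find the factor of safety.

FS = 2.32

Ordinary method of slices: FS = Σ[c'·Δl_i + (W_i cosα_i)·tanφ'] / Σ W_i sinα_i, with Δl_i = b_i / cosα_i.
Slice 1: Δl = 1.4/cos(-0.2°) = 1.400 m; N'_1 = 14·cos(-0.2°) = 14.0; c'Δl = 16.10; W sinα = -0.0
Slice 2: Δl = 1.3/cos18.1° = 1.368 m; N'_2 = 30·cos18.1° = 28.5; c'Δl = 15.73; W sinα = 9.3
Slice 3: Δl = 1.9/cos43.2° = 2.606 m; N'_3 = 43·cos43.2° = 31.3; c'Δl = 29.97; W sinα = 29.4
Σc'Δl = 61.8 kN/m; ΣN' = 73.9 kN/m; ΣW sinα = 38.7 kN/m
Resisting = 61.8 + 73.9·tan20.7° = 61.8 + 27.9 = 89.7 kN/m
FS = 89.7 / 38.7 = 2.318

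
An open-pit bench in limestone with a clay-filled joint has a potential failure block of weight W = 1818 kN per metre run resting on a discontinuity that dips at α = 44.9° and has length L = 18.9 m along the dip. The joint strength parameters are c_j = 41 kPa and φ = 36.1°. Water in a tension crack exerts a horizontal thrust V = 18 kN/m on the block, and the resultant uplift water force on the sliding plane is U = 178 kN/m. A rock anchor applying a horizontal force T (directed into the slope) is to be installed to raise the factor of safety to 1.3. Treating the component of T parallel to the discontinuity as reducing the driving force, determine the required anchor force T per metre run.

T = 77 kN/m

Resolving forces along and normal to the sliding plane, with the horizontal anchor force T adding T·sinα to the effective normal force and T·cosα acting up the plane against the driving force:
FS = [c_jL + (W cosα − U − V sinα + T sinα) tanφ] / [W sinα + V cosα − T cosα]
Without the anchor: N' = 1097.1 kN/m, driving T_d = 1296.0 kN/m, resisting R = 41·18.9 + 1097.1·tan36.1° = 1574.9 kN/m, FS = 1.22.
Setting FS = 1.3 and solving for T:
1.3·(1296.0 − T cos44.9°) = 1574.9 + T sin44.9°·tan36.1°
T·(sin44.9°·tan36.1° + 1.3·cos44.9°) = 1.3·1296.0 − 1574.9
T·(0.7059·0.7292 + 1.3·0.7083) = 1684.8 − 1574.9 = 109.9
T·1.4356 = 109.9
T = 76.6 kN/m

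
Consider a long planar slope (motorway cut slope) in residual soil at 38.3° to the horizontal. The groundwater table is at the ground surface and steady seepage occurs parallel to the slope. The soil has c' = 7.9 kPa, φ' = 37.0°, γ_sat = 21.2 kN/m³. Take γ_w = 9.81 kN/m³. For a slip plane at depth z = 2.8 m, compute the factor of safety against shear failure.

FS = 0.79

With seepage parallel to the slope and the water table at the surface, the effective normal stress on the slip plane uses the buoyant unit weight γ' = γ_sat − γ_w while the driving shear stress uses γ_sat:
FS = [c' + γ' z cos²β tanφ'] / [γ_sat z sinβ cosβ]
γ' = 21.2 − 9.81 = 11.39 kN/m³
Numerator = 7.9 + 11.39·2.8·cos²38.3°·tan37.0° = 7.9 + 11.39·2.8·0.6159·0.7536 = 22.701 kPa
Denominator = 21.2·2.8·sin38.3°·cos38.3° = 21.2·2.8·0.6198·0.7848 = 28.872 kPa
FS = 22.701 / 28.872 = 0.786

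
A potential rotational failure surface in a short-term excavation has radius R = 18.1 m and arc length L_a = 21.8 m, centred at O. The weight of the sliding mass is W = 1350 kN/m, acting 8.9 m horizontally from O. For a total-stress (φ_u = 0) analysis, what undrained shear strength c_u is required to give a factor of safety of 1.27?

c_u = 38.7 kPa

FS = c_u·L_a·R / (W·d), so c_u = FS·W·d / (L_a·R).
c_u = 1.27·1350·8.9 / (21.80·18.1) = 15259.1 / 394.58 = 38.67 kPa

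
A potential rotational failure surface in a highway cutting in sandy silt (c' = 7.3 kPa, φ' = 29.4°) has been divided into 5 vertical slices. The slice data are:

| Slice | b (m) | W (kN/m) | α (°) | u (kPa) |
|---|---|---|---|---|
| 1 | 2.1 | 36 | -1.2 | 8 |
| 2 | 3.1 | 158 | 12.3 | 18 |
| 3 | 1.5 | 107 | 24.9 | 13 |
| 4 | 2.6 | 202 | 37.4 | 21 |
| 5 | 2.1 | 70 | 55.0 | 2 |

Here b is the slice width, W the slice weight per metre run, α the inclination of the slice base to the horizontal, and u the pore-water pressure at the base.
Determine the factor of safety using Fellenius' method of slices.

Ordinary method of slices: FS = Σ[c'·Δl_i + (W_i cosα_i − u_i·Δl_i)·tanφ'] / Σ W_i sinα_i, with Δl_i = b_i / cosα_i.
Slice 1: Δl = 2.1/cos(-1.2°) = 2.100 m; N'_1 = 36·cos(-1.2°) − 8·2.100 = 19.2; c'Δl = 15.33; W sinα = -0.8
Slice 2: Δl = 3.1/cos12.3° = 3.173 m; N'_2 = 158·cos12.3° − 18·3.173 = 97.3; c'Δl = 23.16; W sinα = 33.7
Slice 3: Δl = 1.5/cos24.9° = 1.654 m; N'_3 = 107·cos24.9° − 13·1.654 = 75.6; c'Δl = 12.07; W sinα = 45.1
Slice 4: Δl = 2.6/cos37.4° = 3.273 m; N'_4 = 202·cos37.4° − 21·3.273 = 91.7; c'Δl = 23.89; W sinα = 122.7
Slice 5: Δl = 2.1/cos55.0° = 3.661 m; N'_5 = 70·cos55.0° − 2·3.661 = 32.8; c'Δl = 26.73; W sinα = 57.3
Σc'Δl = 101.2 kN/m; ΣN' = 316.6 kN/m; ΣW sinα = 258.0 kN/m
Resisting = 101.2 + 316.6·tan29.4° = 101.2 + 178.4 = 279.6 kN/m
FS = 279.6 / 258.0 = 1.084

FS = 1.08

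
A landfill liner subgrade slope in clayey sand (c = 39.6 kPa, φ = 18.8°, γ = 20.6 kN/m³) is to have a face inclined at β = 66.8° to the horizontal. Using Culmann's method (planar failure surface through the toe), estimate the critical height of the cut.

H_c = 20.22 m

Culmann's analysis gives the critical failure plane at α_cr = (β + φ)/2 = (66.8 + 18.8)/2 = 42.8°, and the critical height
H_c = (4c/γ) · sinβ cosφ / [1 − cos(β − φ)]
    = (4·39.6/20.6) · sin66.8°·cos18.8° / [1 − cos(48.0°)]
    = 7.689 · 0.9191·0.9466 / [1 − 0.6691]
    = 7.689 · 0.8701 / 0.3309
    = 20.22 m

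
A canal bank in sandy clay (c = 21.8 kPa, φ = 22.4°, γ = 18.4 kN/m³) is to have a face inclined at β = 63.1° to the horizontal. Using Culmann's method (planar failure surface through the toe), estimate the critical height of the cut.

H_c = 16.16 m

Culmann's analysis gives the critical failure plane at α_cr = (β + φ)/2 = (63.1 + 22.4)/2 = 42.8°, and the critical height
H_c = (4c/γ) · sinβ cosφ / [1 − cos(β − φ)]
    = (4·21.8/18.4) · sin63.1°·cos22.4° / [1 − cos(40.7°)]
    = 4.739 · 0.8918·0.9245 / [1 − 0.7581]
    = 4.739 · 0.8245 / 0.2419
    = 16.16 m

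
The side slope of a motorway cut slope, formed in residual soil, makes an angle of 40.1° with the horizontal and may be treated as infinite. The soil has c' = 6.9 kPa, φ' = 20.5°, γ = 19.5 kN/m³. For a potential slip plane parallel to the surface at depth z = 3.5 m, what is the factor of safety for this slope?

FS = 0.65

For an infinite slope with a slip plane parallel to the surface (no pore pressure): FS = [c' + γz cos²β tanφ'] / [γz sinβ cosβ].
γz = 19.5·3.5 = 68.25 kN/m²
Numerator = 6.9 + 68.25·cos²40.1°·tan20.5° = 6.9 + 68.25·0.5851·0.3739 = 21.830 kPa
Denominator = 68.25·sin40.1°·cos40.1° = 68.25·0.6441·0.7649 = 33.627 kPa
FS = 21.830 / 33.627 = 0.649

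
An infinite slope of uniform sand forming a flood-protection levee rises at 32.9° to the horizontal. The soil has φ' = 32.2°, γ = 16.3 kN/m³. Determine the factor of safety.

For a dry cohesionless infinite slope the factor of safety is FS = tanφ' / tanβ.
FS = tan32.2° / tan32.9° = 0.6297 / 0.6469 = 0.973

FS = 0.97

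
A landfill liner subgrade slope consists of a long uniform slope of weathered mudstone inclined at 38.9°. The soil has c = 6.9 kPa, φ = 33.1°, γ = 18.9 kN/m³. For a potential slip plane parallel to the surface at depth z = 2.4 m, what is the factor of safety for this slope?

FS = 1.12

For an infinite slope with a slip plane parallel to the surface (no pore pressure): FS = [c + γz cos²β tanφ] / [γz sinβ cosβ].
γz = 18.9·2.4 = 45.36 kN/m²
Numerator = 6.9 + 45.36·cos²38.9°·tan33.1° = 6.9 + 45.36·0.6057·0.6519 = 24.809 kPa
Denominator = 45.36·sin38.9°·cos38.9° = 45.36·0.6280·0.7782 = 22.168 kPa
FS = 24.809 / 22.168 = 1.119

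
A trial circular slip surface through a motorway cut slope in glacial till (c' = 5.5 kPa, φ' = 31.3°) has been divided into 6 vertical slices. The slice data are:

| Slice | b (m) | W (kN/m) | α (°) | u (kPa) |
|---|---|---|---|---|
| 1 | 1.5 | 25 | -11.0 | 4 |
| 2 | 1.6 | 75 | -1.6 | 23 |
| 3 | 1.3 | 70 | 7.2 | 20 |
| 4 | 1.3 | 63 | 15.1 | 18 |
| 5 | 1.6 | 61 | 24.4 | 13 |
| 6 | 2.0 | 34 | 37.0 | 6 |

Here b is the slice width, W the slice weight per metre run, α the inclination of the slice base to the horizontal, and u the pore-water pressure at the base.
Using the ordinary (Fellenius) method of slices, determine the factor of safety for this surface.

FS = 2.59

Ordinary method of slices: FS = Σ[c'·Δl_i + (W_i cosα_i − u_i·Δl_i)·tanφ'] / Σ W_i sinα_i, with Δl_i = b_i / cosα_i.
Slice 1: Δl = 1.5/cos(-11.0°) = 1.528 m; N'_1 = 25·cos(-11.0°) − 4·1.528 = 18.4; c'Δl = 8.40; W sinα = -4.8
Slice 2: Δl = 1.6/cos(-1.6°) = 1.601 m; N'_2 = 75·cos(-1.6°) − 23·1.601 = 38.2; c'Δl = 8.80; W sinα = -2.1
Slice 3: Δl = 1.3/cos7.2° = 1.310 m; N'_3 = 70·cos7.2° − 20·1.310 = 43.2; c'Δl = 7.21; W sinα = 8.8
Slice 4: Δl = 1.3/cos15.1° = 1.346 m; N'_4 = 63·cos15.1° − 18·1.346 = 36.6; c'Δl = 7.41; W sinα = 16.4
Slice 5: Δl = 1.6/cos24.4° = 1.757 m; N'_5 = 61·cos24.4° − 13·1.757 = 32.7; c'Δl = 9.66; W sinα = 25.2
Slice 6: Δl = 2.0/cos37.0° = 2.504 m; N'_6 = 34·cos37.0° − 6·2.504 = 12.1; c'Δl = 13.77; W sinα = 20.5
Σc'Δl = 55.3 kN/m; ΣN' = 181.3 kN/m; ΣW sinα = 64.0 kN/m
Resisting = 55.3 + 181.3·tan31.3° = 55.3 + 110.2 = 165.5 kN/m
FS = 165.5 / 64.0 = 2.586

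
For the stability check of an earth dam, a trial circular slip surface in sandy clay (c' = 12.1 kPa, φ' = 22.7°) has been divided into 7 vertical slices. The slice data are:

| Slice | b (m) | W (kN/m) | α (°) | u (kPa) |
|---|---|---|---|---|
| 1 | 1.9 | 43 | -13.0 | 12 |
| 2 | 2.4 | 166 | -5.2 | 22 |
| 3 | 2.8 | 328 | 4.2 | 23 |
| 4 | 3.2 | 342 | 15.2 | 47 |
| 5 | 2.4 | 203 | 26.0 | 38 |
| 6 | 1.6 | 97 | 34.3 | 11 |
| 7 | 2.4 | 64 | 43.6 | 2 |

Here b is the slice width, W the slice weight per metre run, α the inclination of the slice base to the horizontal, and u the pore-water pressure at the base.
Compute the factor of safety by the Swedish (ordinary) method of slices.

FS = 1.93

Ordinary method of slices: FS = Σ[c'·Δl_i + (W_i cosα_i − u_i·Δl_i)·tanφ'] / Σ W_i sinα_i, with Δl_i = b_i / cosα_i.
Slice 1: Δl = 1.9/cos(-13.0°) = 1.950 m; N'_1 = 43·cos(-13.0°) − 12·1.950 = 18.5; c'Δl = 23.59; W sinα = -9.7
Slice 2: Δl = 2.4/cos(-5.2°) = 2.410 m; N'_2 = 166·cos(-5.2°) − 22·2.410 = 112.3; c'Δl = 29.16; W sinα = -15.0
Slice 3: Δl = 2.8/cos4.2° = 2.808 m; N'_3 = 328·cos4.2° − 23·2.808 = 262.5; c'Δl = 33.97; W sinα = 24.0
Slice 4: Δl = 3.2/cos15.2° = 3.316 m; N'_4 = 342·cos15.2° − 47·3.316 = 174.2; c'Δl = 40.12; W sinα = 89.7
Slice 5: Δl = 2.4/cos26.0° = 2.670 m; N'_5 = 203·cos26.0° − 38·2.670 = 81.0; c'Δl = 32.31; W sinα = 89.0
Slice 6: Δl = 1.6/cos34.3° = 1.937 m; N'_6 = 97·cos34.3° − 11·1.937 = 58.8; c'Δl = 23.44; W sinα = 54.7
Slice 7: Δl = 2.4/cos43.6° = 3.314 m; N'_7 = 64·cos43.6° − 2·3.314 = 39.7; c'Δl = 40.10; W sinα = 44.1
Σc'Δl = 222.7 kN/m; ΣN' = 747.1 kN/m; ΣW sinα = 276.8 kN/m
Resisting = 222.7 + 747.1·tan22.7° = 222.7 + 312.5 = 535.2 kN/m
FS = 535.2 / 276.8 = 1.934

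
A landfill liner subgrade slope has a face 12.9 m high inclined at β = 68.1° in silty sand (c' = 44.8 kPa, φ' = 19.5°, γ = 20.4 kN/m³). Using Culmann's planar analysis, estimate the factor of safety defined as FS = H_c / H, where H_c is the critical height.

H_c = (4c'/γ) · sinβ cosφ' / [1 − cos(β − φ')]
    = (4·44.8/20.4) · sin68.1°·cos19.5° / [1 − cos48.6°]
    = 8.784 · 0.8746 / 0.3387 = 22.68 m
FS = H_c / H = 22.68 / 12.9 = 1.758

FS = 1.76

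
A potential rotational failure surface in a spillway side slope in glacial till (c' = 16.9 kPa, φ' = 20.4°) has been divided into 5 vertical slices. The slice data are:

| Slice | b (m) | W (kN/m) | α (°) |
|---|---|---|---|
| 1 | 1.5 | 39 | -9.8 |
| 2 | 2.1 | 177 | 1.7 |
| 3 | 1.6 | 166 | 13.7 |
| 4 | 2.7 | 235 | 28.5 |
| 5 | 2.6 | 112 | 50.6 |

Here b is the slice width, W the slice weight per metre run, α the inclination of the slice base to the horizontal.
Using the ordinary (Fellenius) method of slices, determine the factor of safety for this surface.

Ordinary method of slices: FS = Σ[c'·Δl_i + (W_i cosα_i)·tanφ'] / Σ W_i sinα_i, with Δl_i = b_i / cosα_i.
Slice 1: Δl = 1.5/cos(-9.8°) = 1.522 m; N'_1 = 39·cos(-9.8°) = 38.4; c'Δl = 25.73; W sinα = -6.6
Slice 2: Δl = 2.1/cos1.7° = 2.101 m; N'_2 = 177·cos1.7° = 176.9; c'Δl = 35.51; W sinα = 5.3
Slice 3: Δl = 1.6/cos13.7° = 1.647 m; N'_3 = 166·cos13.7° = 161.3; c'Δl = 27.83; W sinα = 39.3
Slice 4: Δl = 2.7/cos28.5° = 3.072 m; N'_4 = 235·cos28.5° = 206.5; c'Δl = 51.92; W sinα = 112.1
Slice 5: Δl = 2.6/cos50.6° = 4.096 m; N'_5 = 112·cos50.6° = 71.1; c'Δl = 69.23; W sinα = 86.5
Σc'Δl = 210.2 kN/m; ΣN' = 654.2 kN/m; ΣW sinα = 236.6 kN/m
Resisting = 210.2 + 654.2·tan20.4° = 210.2 + 243.3 = 453.5 kN/m
FS = 453.5 / 236.6 = 1.917

FS = 1.92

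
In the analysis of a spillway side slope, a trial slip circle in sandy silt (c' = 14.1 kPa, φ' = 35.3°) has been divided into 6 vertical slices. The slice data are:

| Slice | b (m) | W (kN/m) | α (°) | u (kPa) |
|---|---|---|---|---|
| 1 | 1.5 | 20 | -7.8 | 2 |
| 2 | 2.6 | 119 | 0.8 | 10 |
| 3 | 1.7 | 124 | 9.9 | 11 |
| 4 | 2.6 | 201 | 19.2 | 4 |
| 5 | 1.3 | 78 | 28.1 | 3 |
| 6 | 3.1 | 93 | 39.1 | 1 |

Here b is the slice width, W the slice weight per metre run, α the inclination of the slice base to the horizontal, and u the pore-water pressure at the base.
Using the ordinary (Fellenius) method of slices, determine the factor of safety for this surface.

Ordinary method of slices: FS = Σ[c'·Δl_i + (W_i cosα_i − u_i·Δl_i)·tanφ'] / Σ W_i sinα_i, with Δl_i = b_i / cosα_i.
Slice 1: Δl = 1.5/cos(-7.8°) = 1.514 m; N'_1 = 20·cos(-7.8°) − 2·1.514 = 16.8; c'Δl = 21.35; W sinα = -2.7
Slice 2: Δl = 2.6/cos0.8° = 2.600 m; N'_2 = 119·cos0.8° − 10·2.600 = 93.0; c'Δl = 36.66; W sinα = 1.7
Slice 3: Δl = 1.7/cos9.9° = 1.726 m; N'_3 = 124·cos9.9° − 11·1.726 = 103.2; c'Δl = 24.33; W sinα = 21.3
Slice 4: Δl = 2.6/cos19.2° = 2.753 m; N'_4 = 201·cos19.2° − 4·2.753 = 178.8; c'Δl = 38.82; W sinα = 66.1
Slice 5: Δl = 1.3/cos28.1° = 1.474 m; N'_5 = 78·cos28.1° − 3·1.474 = 64.4; c'Δl = 20.78; W sinα = 36.7
Slice 6: Δl = 3.1/cos39.1° = 3.995 m; N'_6 = 93·cos39.1° − 1·3.995 = 68.2; c'Δl = 56.32; W sinα = 58.7
Σc'Δl = 198.3 kN/m; ΣN' = 524.3 kN/m; ΣW sinα = 181.8 kN/m
Resisting = 198.3 + 524.3·tan35.3° = 198.3 + 371.2 = 569.5 kN/m
FS = 569.5 / 181.8 = 3.133

FS = 3.13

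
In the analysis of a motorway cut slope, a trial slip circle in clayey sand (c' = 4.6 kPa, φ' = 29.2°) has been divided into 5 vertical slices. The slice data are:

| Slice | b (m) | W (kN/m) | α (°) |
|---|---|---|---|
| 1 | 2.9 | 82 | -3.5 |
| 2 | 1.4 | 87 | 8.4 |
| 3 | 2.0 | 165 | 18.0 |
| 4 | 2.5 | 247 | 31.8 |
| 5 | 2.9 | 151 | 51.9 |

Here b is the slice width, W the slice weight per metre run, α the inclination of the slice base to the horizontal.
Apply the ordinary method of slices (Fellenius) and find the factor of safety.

FS = 1.35

Ordinary method of slices: FS = Σ[c'·Δl_i + (W_i cosα_i)·tanφ'] / Σ W_i sinα_i, with Δl_i = b_i / cosα_i.
Slice 1: Δl = 2.9/cos(-3.5°) = 2.905 m; N'_1 = 82·cos(-3.5°) = 81.8; c'Δl = 13.36; W sinα = -5.0
Slice 2: Δl = 1.4/cos8.4° = 1.415 m; N'_2 = 87·cos8.4° = 86.1; c'Δl = 6.51; W sinα = 12.7
Slice 3: Δl = 2.0/cos18.0° = 2.103 m; N'_3 = 165·cos18.0° = 156.9; c'Δl = 9.67; W sinα = 51.0
Slice 4: Δl = 2.5/cos31.8° = 2.942 m; N'_4 = 247·cos31.8° = 209.9; c'Δl = 13.53; W sinα = 130.2
Slice 5: Δl = 2.9/cos51.9° = 4.700 m; N'_5 = 151·cos51.9° = 93.2; c'Δl = 21.62; W sinα = 118.8
Σc'Δl = 64.7 kN/m; ΣN' = 627.9 kN/m; ΣW sinα = 307.7 kN/m
Resisting = 64.7 + 627.9·tan29.2° = 64.7 + 350.9 = 415.6 kN/m
FS = 415.6 / 307.7 = 1.351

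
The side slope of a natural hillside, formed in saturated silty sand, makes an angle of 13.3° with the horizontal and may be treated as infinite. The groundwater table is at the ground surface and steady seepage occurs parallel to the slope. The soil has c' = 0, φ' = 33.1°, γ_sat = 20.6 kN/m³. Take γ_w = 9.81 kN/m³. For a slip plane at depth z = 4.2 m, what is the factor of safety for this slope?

With seepage parallel to the slope and the water table at the surface, the effective normal stress on the slip plane uses the buoyant unit weight γ' = γ_sat − γ_w while the driving shear stress uses γ_sat:
FS = [c' + γ' z cos²β tanφ'] / [γ_sat z sinβ cosβ]
(For c' = 0 this reduces to FS = (γ'/γ_sat)·tanφ'/tanβ.)
γ' = 20.6 − 9.81 = 10.79 kN/m³
Numerator = 0.0 + 10.79·4.2·cos²13.3°·tan33.1° = 0.0 + 10.79·4.2·0.9471·0.6519 = 27.979 kPa
Denominator = 20.6·4.2·sin13.3°·cos13.3° = 20.6·4.2·0.2300·0.9732 = 19.370 kPa
FS = 27.979 / 19.370 = 1.444

FS = 1.44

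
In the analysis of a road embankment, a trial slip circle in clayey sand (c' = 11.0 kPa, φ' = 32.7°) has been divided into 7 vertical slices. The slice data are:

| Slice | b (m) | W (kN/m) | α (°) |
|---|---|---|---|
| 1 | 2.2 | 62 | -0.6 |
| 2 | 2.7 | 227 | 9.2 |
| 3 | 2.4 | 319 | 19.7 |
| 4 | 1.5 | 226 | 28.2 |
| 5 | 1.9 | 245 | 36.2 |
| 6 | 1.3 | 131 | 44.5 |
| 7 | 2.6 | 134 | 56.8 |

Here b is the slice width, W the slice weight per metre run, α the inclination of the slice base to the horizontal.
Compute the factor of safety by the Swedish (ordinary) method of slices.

Ordinary method of slices: FS = Σ[c'·Δl_i + (W_i cosα_i)·tanφ'] / Σ W_i sinα_i, with Δl_i = b_i / cosα_i.
Slice 1: Δl = 2.2/cos(-0.6°) = 2.200 m; N'_1 = 62·cos(-0.6°) = 62.0; c'Δl = 24.20; W sinα = -0.6
Slice 2: Δl = 2.7/cos9.2° = 2.735 m; N'_2 = 227·cos9.2° = 224.1; c'Δl = 30.09; W sinα = 36.3
Slice 3: Δl = 2.4/cos19.7° = 2.549 m; N'_3 = 319·cos19.7° = 300.3; c'Δl = 28.04; W sinα = 107.5
Slice 4: Δl = 1.5/cos28.2° = 1.702 m; N'_4 = 226·cos28.2° = 199.2; c'Δl = 18.72; W sinα = 106.8
Slice 5: Δl = 1.9/cos36.2° = 2.355 m; N'_5 = 245·cos36.2° = 197.7; c'Δl = 25.90; W sinα = 144.7
Slice 6: Δl = 1.3/cos44.5° = 1.823 m; N'_6 = 131·cos44.5° = 93.4; c'Δl = 20.05; W sinα = 91.8
Slice 7: Δl = 2.6/cos56.8° = 4.748 m; N'_7 = 134·cos56.8° = 73.4; c'Δl = 52.23; W sinα = 112.1
Σc'Δl = 199.2 kN/m; ΣN' = 1150.1 kN/m; ΣW sinα = 598.6 kN/m
Resisting = 199.2 + 1150.1·tan32.7° = 199.2 + 738.3 = 937.6 kN/m
FS = 937.6 / 598.6 = 1.566

FS = 1.57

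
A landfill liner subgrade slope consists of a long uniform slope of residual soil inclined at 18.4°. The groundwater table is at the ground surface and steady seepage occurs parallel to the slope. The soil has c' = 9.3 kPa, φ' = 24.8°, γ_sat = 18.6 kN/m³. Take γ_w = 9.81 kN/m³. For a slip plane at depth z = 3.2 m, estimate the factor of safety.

FS = 1.18

With seepage parallel to the slope and the water table at the surface, the effective normal stress on the slip plane uses the buoyant unit weight γ' = γ_sat − γ_w while the driving shear stress uses γ_sat:
FS = [c' + γ' z cos²β tanφ'] / [γ_sat z sinβ cosβ]
γ' = 18.6 − 9.81 = 8.79 kN/m³
Numerator = 9.3 + 8.79·3.2·cos²18.4°·tan24.8° = 9.3 + 8.79·3.2·0.9004·0.4621 = 21.002 kPa
Denominator = 18.6·3.2·sin18.4°·cos18.4° = 18.6·3.2·0.3156·0.9489 = 17.827 kPa
FS = 21.002 / 17.827 = 1.178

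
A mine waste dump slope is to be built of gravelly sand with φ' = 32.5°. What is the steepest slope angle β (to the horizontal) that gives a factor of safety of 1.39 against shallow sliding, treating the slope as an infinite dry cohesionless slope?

β = 24.6°

For an infinite dry cohesionless slope FS = tanφ'/tanβ, so tanβ = tanφ' / FS.
tanβ = tan32.5° / 1.39 = 0.6371 / 1.39 = 0.4583
β = arctan(0.4583) = 24.62°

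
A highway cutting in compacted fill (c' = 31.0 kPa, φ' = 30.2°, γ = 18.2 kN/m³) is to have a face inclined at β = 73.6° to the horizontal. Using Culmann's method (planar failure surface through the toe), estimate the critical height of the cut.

H_c = 20.66 m

Culmann's analysis gives the critical failure plane at α_cr = (β + φ')/2 = (73.6 + 30.2)/2 = 51.9°, and the critical height
H_c = (4c'/γ) · sinβ cosφ' / [1 − cos(β − φ')]
    = (4·31.0/18.2) · sin73.6°·cos30.2° / [1 − cos(43.4°)]
    = 6.813 · 0.9593·0.8643 / [1 − 0.7266]
    = 6.813 · 0.8291 / 0.2734
    = 20.66 m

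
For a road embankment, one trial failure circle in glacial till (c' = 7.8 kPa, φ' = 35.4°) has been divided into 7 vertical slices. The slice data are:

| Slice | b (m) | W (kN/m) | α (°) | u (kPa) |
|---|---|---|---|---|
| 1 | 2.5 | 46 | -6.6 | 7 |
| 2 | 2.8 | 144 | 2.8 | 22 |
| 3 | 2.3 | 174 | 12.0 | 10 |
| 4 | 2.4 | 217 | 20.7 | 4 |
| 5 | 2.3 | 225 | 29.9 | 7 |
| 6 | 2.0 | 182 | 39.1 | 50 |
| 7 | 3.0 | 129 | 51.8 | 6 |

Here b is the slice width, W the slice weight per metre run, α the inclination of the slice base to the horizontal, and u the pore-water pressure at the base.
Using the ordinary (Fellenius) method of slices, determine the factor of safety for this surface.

FS = 1.46

Ordinary method of slices: FS = Σ[c'·Δl_i + (W_i cosα_i − u_i·Δl_i)·tanφ'] / Σ W_i sinα_i, with Δl_i = b_i / cosα_i.
Slice 1: Δl = 2.5/cos(-6.6°) = 2.517 m; N'_1 = 46·cos(-6.6°) − 7·2.517 = 28.1; c'Δl = 19.63; W sinα = -5.3
Slice 2: Δl = 2.8/cos2.8° = 2.803 m; N'_2 = 144·cos2.8° − 22·2.803 = 82.2; c'Δl = 21.87; W sinα = 7.0
Slice 3: Δl = 2.3/cos12.0° = 2.351 m; N'_3 = 174·cos12.0° − 10·2.351 = 146.7; c'Δl = 18.34; W sinα = 36.2
Slice 4: Δl = 2.4/cos20.7° = 2.566 m; N'_4 = 217·cos20.7° − 4·2.566 = 192.7; c'Δl = 20.01; W sinα = 76.7
Slice 5: Δl = 2.3/cos29.9° = 2.653 m; N'_5 = 225·cos29.9° − 7·2.653 = 176.5; c'Δl = 20.69; W sinα = 112.2
Slice 6: Δl = 2.0/cos39.1° = 2.577 m; N'_6 = 182·cos39.1° − 50·2.577 = 12.4; c'Δl = 20.10; W sinα = 114.8
Slice 7: Δl = 3.0/cos51.8° = 4.851 m; N'_7 = 129·cos51.8° − 6·4.851 = 50.7; c'Δl = 37.84; W sinα = 101.4
Σc'Δl = 158.5 kN/m; ΣN' = 689.2 kN/m; ΣW sinα = 442.9 kN/m
Resisting = 158.5 + 689.2·tan35.4° = 158.5 + 489.8 = 648.3 kN/m
FS = 648.3 / 442.9 = 1.464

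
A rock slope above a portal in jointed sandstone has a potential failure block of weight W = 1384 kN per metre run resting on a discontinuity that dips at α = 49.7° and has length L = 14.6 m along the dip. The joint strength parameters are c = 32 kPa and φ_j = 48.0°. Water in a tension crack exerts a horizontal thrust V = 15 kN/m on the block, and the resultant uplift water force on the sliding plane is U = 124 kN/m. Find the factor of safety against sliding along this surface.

Resolving the block weight along and normal to the plane and applying the Mohr–Coulomb strength on the joint:
N' = W cosα − U − V sinα = 1384·cos49.7° − 124 − 15·sin49.7° = 759.7 kN/m
Driving force T = W sinα + V cosα = 1384·sin49.7° + 15·cos49.7° = 1065.2 kN/m
Resisting force R = c·L + N'·tanφ_j = 32·14.6 + 759.7·tan48.0° = 467.2 + 843.8 = 1311.0 kN/m
FS = R / T = 1311.0 / 1065.2 = 1.231

FS = 1.23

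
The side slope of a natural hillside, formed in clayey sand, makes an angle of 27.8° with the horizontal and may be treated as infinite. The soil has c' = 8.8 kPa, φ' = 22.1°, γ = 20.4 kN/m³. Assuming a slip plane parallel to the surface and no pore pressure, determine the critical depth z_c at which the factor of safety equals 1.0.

z_c = 4.55 m

Setting FS = 1.00 in FS = [c' + γz cos²β tanφ'] / [γz sinβ cosβ] and solving for z:
z = c' / [γ cosβ (FS·sinβ − cosβ·tanφ')]
  = 8.8 / [20.4·cos27.8°·(1.00·sin27.8° − cos27.8°·tan22.1°)]
  = 8.8 / [20.4·0.8846·(1.00·0.4664 − 0.8846·0.4061)]
  = 8.8 / 1.9344 = 4.549 m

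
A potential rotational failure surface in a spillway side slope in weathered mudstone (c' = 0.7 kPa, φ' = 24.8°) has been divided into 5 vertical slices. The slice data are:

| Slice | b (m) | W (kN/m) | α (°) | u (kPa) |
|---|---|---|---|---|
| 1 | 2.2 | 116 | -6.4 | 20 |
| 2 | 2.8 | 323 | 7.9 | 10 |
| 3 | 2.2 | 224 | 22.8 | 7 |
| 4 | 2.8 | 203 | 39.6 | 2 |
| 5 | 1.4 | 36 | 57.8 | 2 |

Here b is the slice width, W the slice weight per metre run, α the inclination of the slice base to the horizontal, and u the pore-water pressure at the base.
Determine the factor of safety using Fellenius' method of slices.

FS = 1.22

Ordinary method of slices: FS = Σ[c'·Δl_i + (W_i cosα_i − u_i·Δl_i)·tanφ'] / Σ W_i sinα_i, with Δl_i = b_i / cosα_i.
Slice 1: Δl = 2.2/cos(-6.4°) = 2.214 m; N'_1 = 116·cos(-6.4°) − 20·2.214 = 71.0; c'Δl = 1.55; W sinα = -12.9
Slice 2: Δl = 2.8/cos7.9° = 2.827 m; N'_2 = 323·cos7.9° − 10·2.827 = 291.7; c'Δl = 1.98; W sinα = 44.4
Slice 3: Δl = 2.2/cos22.8° = 2.386 m; N'_3 = 224·cos22.8° − 7·2.386 = 189.8; c'Δl = 1.67; W sinα = 86.8
Slice 4: Δl = 2.8/cos39.6° = 3.634 m; N'_4 = 203·cos39.6° − 2·3.634 = 149.1; c'Δl = 2.54; W sinα = 129.4
Slice 5: Δl = 1.4/cos57.8° = 2.627 m; N'_5 = 36·cos57.8° − 2·2.627 = 13.9; c'Δl = 1.84; W sinα = 30.5
Σc'Δl = 9.6 kN/m; ΣN' = 715.5 kN/m; ΣW sinα = 278.1 kN/m
Resisting = 9.6 + 715.5·tan24.8° = 9.6 + 330.6 = 340.2 kN/m
FS = 340.2 / 278.1 = 1.223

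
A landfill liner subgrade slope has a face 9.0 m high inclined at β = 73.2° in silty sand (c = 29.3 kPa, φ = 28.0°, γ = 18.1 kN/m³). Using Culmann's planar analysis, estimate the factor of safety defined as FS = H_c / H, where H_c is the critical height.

FS = 2.06

H_c = (4c/γ) · sinβ cosφ / [1 − cos(β − φ)]
    = (4·29.3/18.1) · sin73.2°·cos28.0° / [1 − cos45.2°]
    = 6.475 · 0.8453 / 0.2954 = 18.53 m
FS = H_c / H = 18.53 / 9.0 = 2.059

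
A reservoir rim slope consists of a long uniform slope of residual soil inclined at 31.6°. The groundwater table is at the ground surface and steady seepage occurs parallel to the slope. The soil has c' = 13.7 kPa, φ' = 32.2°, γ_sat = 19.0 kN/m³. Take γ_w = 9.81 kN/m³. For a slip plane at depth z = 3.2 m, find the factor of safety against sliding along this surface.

With seepage parallel to the slope and the water table at the surface, the effective normal stress on the slip plane uses the buoyant unit weight γ' = γ_sat − γ_w while the driving shear stress uses γ_sat:
FS = [c' + γ' z cos²β tanφ'] / [γ_sat z sinβ cosβ]
γ' = 19.0 − 9.81 = 9.19 kN/m³
Numerator = 13.7 + 9.19·3.2·cos²31.6°·tan32.2° = 13.7 + 9.19·3.2·0.7254·0.6297 = 27.135 kPa
Denominator = 19.0·3.2·sin31.6°·cos31.6° = 19.0·3.2·0.5240·0.8517 = 27.135 kPa
FS = 27.135 / 27.135 = 1.000

FS = 1.00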